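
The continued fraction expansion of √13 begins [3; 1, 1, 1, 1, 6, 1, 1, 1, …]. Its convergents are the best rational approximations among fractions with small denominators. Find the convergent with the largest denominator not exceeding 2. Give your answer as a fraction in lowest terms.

a_0 = 3: 3/1  (≤ bound)
a_1 = 1: 4/1  (≤ bound)
a_2 = 1: 7/2  (≤ bound)
a_3 = 1: 11/3  (> 2, stop)

7/2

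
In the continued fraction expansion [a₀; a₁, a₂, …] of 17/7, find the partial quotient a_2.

3

⌊17/7⌋ = 2, remainder 3
⌊7/3⌋ = 2, remainder 1
⌊3/1⌋ = 3, remainder 0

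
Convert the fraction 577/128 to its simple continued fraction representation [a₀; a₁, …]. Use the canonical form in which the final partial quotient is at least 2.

[4; 1, 1, 31, 2]

577 = 4·128 + 65, so a_0 = 4
128 = 1·65 + 63, so a_1 = 1
65 = 1·63 + 2, so a_2 = 1
63 = 31·2 + 1, so a_3 = 31
2 = 2·1 + 0, so a_4 = 2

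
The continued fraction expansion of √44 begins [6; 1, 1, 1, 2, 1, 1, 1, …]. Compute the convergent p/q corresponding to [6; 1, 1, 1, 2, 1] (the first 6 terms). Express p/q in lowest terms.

a_0 = 6: 6/1
a_1 = 1: 7/1
a_2 = 1: 13/2
a_3 = 1: 20/3
a_4 = 2: 53/8
a_5 = 1: 73/11

73/11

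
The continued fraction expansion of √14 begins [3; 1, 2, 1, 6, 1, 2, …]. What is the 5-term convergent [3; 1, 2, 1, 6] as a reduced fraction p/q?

101/27

Starting at the tail and folding back:
Start with 6.
1 + 1/(6/1) = 1 + 1/6 = 7/6
2 + 1/(7/6) = 2 + 6/7 = 20/7
1 + 1/(20/7) = 1 + 7/20 = 27/20
3 + 1/(27/20) = 3 + 20/27 = 101/27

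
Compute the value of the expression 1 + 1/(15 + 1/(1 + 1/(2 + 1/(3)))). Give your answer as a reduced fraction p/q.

167/157

a_0 = 1: 1/1
a_1 = 15: 16/15
a_2 = 1: 17/16
a_3 = 2: 50/47
a_4 = 3: 167/157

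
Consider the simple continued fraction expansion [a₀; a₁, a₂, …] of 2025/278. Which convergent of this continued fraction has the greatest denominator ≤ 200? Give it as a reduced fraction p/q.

692/95

List convergents until the denominator exceeds the bound:
a_0 = 7: 7/1  (≤ bound)
a_1 = 3: 22/3  (≤ bound)
a_2 = 1: 29/4  (≤ bound)
a_3 = 1: 51/7  (≤ bound)
a_4 = 12: 641/88  (≤ bound)
a_5 = 1: 692/95  (≤ bound)
a_6 = 2: 2025/278  (> 200, stop)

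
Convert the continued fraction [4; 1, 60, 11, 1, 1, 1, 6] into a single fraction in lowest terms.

70932/14233

a_0 = 4: 4/1
a_1 = 1: 5/1
a_2 = 60: 304/61
a_3 = 11: 3349/672
a_4 = 1: 3653/733
a_5 = 1: 7002/1405
a_6 = 1: 10655/2138
a_7 = 6: 70932/14233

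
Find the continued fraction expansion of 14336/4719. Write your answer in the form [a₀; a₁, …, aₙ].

[3; 26, 2, 1, 3, 16]

Repeatedly divide and take the remainder:
14336 = 3·4719 + 179, so a_0 = 3
4719 = 26·179 + 65, so a_1 = 26
179 = 2·65 + 49, so a_2 = 2
65 = 1·49 + 16, so a_3 = 1
49 = 3·16 + 1, so a_4 = 3
16 = 16·1 + 0, so a_5 = 16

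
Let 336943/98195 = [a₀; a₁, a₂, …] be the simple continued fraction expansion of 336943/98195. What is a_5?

Repeatedly divide and take the remainder:
336943 = 3·98195 + 42358, so a_0 = 3
98195 = 2·42358 + 13479, so a_1 = 2
42358 = 3·13479 + 1921, so a_2 = 3
13479 = 7·1921 + 32, so a_3 = 7
1921 = 60·32 + 1, so a_4 = 60
32 = 32·1 + 0, so a_5 = 32

32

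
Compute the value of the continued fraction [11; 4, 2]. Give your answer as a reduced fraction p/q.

Collapse the nested fraction from the inside out:
Start with 2.
4 + 1/(2/1) = 4 + 1/2 = 9/2
11 + 1/(9/2) = 11 + 2/9 = 101/9

101/9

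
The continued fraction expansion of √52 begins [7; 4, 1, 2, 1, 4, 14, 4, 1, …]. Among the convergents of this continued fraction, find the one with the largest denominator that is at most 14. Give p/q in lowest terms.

101/14

a_0 = 7: 7/1  (≤ bound)
a_1 = 4: 29/4  (≤ bound)
a_2 = 1: 36/5  (≤ bound)
a_3 = 2: 101/14  (≤ bound)
a_4 = 1: 137/19  (> 14, stop)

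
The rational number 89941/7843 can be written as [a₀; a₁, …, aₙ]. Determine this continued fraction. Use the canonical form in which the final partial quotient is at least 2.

[11; 2, 7, 4, 3, 1, 5, 5]

89941 = 11·7843 + 3668, so a_0 = 11
7843 = 2·3668 + 507, so a_1 = 2
3668 = 7·507 + 119, so a_2 = 7
507 = 4·119 + 31, so a_3 = 4
119 = 3·31 + 26, so a_4 = 3
31 = 1·26 + 5, so a_5 = 1
26 = 5·5 + 1, so a_6 = 5
5 = 5·1 + 0, so a_7 = 5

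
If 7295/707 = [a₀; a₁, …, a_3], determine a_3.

7295 = 10·707 + 225, so a_0 = 10
707 = 3·225 + 32, so a_1 = 3
225 = 7·32 + 1, so a_2 = 7
32 = 32·1 + 0, so a_3 = 32

32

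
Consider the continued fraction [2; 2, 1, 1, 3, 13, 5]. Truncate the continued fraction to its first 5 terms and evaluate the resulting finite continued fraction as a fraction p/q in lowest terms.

43/18

Compute successive convergents:
a_0 = 2: 2/1
a_1 = 2: 5/2
a_2 = 1: 7/3
a_3 = 1: 12/5
a_4 = 3: 43/18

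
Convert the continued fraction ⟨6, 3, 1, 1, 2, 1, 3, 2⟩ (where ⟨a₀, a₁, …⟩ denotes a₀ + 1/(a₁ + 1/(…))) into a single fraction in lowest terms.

Use the convergent recurrence hₖ = aₖ·hₖ₋₁ + hₖ₋₂ (and likewise for the denominators kₖ):
a_0 = 6: 6/1
a_1 = 3: 19/3
a_2 = 1: 25/4
a_3 = 1: 44/7
a_4 = 2: 113/18
a_5 = 1: 157/25
a_6 = 3: 584/93
a_7 = 2: 1325/211

1325/211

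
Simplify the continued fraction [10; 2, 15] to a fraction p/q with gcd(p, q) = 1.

a_0 = 10: 10/1
a_1 = 2: 21/2
a_2 = 15: 325/31

325/31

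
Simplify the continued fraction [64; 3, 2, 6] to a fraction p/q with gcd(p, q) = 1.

2893/45

a_0 = 64: 64/1
a_1 = 3: 193/3
a_2 = 2: 450/7
a_3 = 6: 2893/45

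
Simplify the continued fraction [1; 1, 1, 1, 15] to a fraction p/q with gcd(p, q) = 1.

Use the convergent recurrence hₖ = aₖ·hₖ₋₁ + hₖ₋₂ (and likewise for the denominators kₖ):
a_0 = 1: 1/1
a_1 = 1: 2/1
a_2 = 1: 3/2
a_3 = 1: 5/3
a_4 = 15: 78/47

78/47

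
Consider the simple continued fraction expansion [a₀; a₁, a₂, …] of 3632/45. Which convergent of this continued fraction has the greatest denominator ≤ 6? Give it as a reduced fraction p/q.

List convergents until the denominator exceeds the bound:
a_0 = 80: 80/1  (≤ bound)
a_1 = 1: 81/1  (≤ bound)
a_2 = 2: 242/3  (≤ bound)
a_3 = 2: 565/7  (> 6, stop)

242/3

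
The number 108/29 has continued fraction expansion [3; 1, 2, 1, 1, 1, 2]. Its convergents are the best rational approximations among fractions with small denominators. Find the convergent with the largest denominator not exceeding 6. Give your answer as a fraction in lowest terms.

List convergents until the denominator exceeds the bound:
a_0 = 3: 3/1  (≤ bound)
a_1 = 1: 4/1  (≤ bound)
a_2 = 2: 11/3  (≤ bound)
a_3 = 1: 15/4  (≤ bound)
a_4 = 1: 26/7  (> 6, stop)

15/4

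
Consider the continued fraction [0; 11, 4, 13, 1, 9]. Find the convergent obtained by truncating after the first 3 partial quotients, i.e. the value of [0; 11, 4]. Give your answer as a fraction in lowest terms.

4/45

Start with 4.
11 + 1/(4/1) = 11 + 1/4 = 45/4
0 + 1/(45/4) = 0 + 4/45 = 4/45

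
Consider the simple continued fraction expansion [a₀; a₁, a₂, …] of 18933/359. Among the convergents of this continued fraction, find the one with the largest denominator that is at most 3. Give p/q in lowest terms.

158/3

List convergents until the denominator exceeds the bound:
a_0 = 52: 52/1  (≤ bound)
a_1 = 1: 53/1  (≤ bound)
a_2 = 2: 158/3  (≤ bound)
a_3 = 1: 211/4  (> 3, stop)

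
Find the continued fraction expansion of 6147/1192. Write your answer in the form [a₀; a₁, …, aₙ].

[5; 6, 2, 1, 2, 23]

Apply division with remainder until the remainder is 0:
⌊6147/1192⌋ = 5, remainder 187
⌊1192/187⌋ = 6, remainder 70
⌊187/70⌋ = 2, remainder 47
⌊70/47⌋ = 1, remainder 23
⌊47/23⌋ = 2, remainder 1
⌊23/1⌋ = 23, remainder 0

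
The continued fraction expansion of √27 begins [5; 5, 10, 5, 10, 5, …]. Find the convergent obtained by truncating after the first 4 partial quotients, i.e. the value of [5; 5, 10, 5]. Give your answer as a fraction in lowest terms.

Start with 5.
10 + 1/(5/1) = 10 + 1/5 = 51/5
5 + 1/(51/5) = 5 + 5/51 = 260/51
5 + 1/(260/51) = 5 + 51/260 = 1351/260

1351/260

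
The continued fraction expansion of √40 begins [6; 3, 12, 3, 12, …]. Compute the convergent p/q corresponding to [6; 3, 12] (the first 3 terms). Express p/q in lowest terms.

234/37

Start with 12.
3 + 1/(12/1) = 3 + 1/12 = 37/12
6 + 1/(37/12) = 6 + 12/37 = 234/37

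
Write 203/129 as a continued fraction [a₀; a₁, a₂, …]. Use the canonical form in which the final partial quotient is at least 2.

Apply division with remainder until the remainder is 0:
203 = 1·129 + 74, so a_0 = 1
129 = 1·74 + 55, so a_1 = 1
74 = 1·55 + 19, so a_2 = 1
55 = 2·19 + 17, so a_3 = 2
19 = 1·17 + 2, so a_4 = 1
17 = 8·2 + 1, so a_5 = 8
2 = 2·1 + 0, so a_6 = 2

[1; 1, 1, 2, 1, 8, 2]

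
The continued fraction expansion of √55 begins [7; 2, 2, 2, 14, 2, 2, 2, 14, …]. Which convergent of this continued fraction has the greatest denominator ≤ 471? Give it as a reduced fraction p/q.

2655/358

a_0 = 7: 7/1  (≤ bound)
a_1 = 2: 15/2  (≤ bound)
a_2 = 2: 37/5  (≤ bound)
a_3 = 2: 89/12  (≤ bound)
a_4 = 14: 1283/173  (≤ bound)
a_5 = 2: 2655/358  (≤ bound)
a_6 = 2: 6593/889  (> 471, stop)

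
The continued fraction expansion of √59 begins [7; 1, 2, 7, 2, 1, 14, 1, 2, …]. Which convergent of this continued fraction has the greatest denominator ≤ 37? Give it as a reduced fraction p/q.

a_0 = 7: 7/1  (≤ bound)
a_1 = 1: 8/1  (≤ bound)
a_2 = 2: 23/3  (≤ bound)
a_3 = 7: 169/22  (≤ bound)
a_4 = 2: 361/47  (> 37, stop)

169/22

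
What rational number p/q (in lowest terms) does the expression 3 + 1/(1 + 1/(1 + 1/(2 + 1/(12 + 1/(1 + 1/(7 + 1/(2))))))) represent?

a_0 = 3: 3/1
a_1 = 1: 4/1
a_2 = 1: 7/2
a_3 = 2: 18/5
a_4 = 12: 223/62
a_5 = 1: 241/67
a_6 = 7: 1910/531
a_7 = 2: 4061/1129

4061/1129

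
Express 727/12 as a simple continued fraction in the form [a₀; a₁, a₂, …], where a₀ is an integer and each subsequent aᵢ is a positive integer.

Run the Euclidean algorithm, recording each quotient:
727 = 60·12 + 7, so a_0 = 60
12 = 1·7 + 5, so a_1 = 1
7 = 1·5 + 2, so a_2 = 1
5 = 2·2 + 1, so a_3 = 2
2 = 2·1 + 0, so a_4 = 2

[60; 1, 1, 2, 2]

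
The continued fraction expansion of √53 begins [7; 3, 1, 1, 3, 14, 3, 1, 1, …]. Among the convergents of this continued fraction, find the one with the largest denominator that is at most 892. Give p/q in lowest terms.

List convergents until the denominator exceeds the bound:
a_0 = 7: 7/1  (≤ bound)
a_1 = 3: 22/3  (≤ bound)
a_2 = 1: 29/4  (≤ bound)
a_3 = 1: 51/7  (≤ bound)
a_4 = 3: 182/25  (≤ bound)
a_5 = 14: 2599/357  (≤ bound)
a_6 = 3: 7979/1096  (> 892, stop)

2599/357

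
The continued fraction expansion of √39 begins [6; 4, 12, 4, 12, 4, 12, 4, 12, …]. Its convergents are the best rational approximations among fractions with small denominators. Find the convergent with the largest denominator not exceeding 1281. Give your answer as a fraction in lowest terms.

1249/200

List convergents until the denominator exceeds the bound:
a_0 = 6: 6/1  (≤ bound)
a_1 = 4: 25/4  (≤ bound)
a_2 = 12: 306/49  (≤ bound)
a_3 = 4: 1249/200  (≤ bound)
a_4 = 12: 15294/2449  (> 1281, stop)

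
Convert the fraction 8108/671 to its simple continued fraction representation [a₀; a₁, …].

Apply division with remainder until the remainder is 0:
⌊8108/671⌋ = 12, remainder 56
⌊671/56⌋ = 11, remainder 55
⌊56/55⌋ = 1, remainder 1
⌊55/1⌋ = 55, remainder 0

[12; 11, 1, 55]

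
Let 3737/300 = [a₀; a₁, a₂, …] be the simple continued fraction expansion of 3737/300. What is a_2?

5

3737 ÷ 300 → quotient 12, remainder 137
300 ÷ 137 → quotient 2, remainder 26
137 ÷ 26 → quotient 5, remainder 7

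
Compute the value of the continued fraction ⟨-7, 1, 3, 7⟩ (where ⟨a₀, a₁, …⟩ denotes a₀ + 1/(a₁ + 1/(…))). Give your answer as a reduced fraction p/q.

-181/29

Starting at the tail and folding back:
Start with 7.
3 + 1/(7/1) = 3 + 1/7 = 22/7
1 + 1/(22/7) = 1 + 7/22 = 29/22
-7 + 1/(29/22) = -7 + 22/29 = -181/29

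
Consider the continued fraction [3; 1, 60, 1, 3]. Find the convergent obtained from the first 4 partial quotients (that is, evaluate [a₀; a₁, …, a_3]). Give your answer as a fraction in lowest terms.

247/62

Start with 1.
60 + 1/(1/1) = 60 + 1/1 = 61/1
1 + 1/(61/1) = 1 + 1/61 = 62/61
3 + 1/(62/61) = 3 + 61/62 = 247/62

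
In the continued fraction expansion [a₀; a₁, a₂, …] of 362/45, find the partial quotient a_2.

Repeatedly divide and take the remainder:
⌊362/45⌋ = 8, remainder 2
⌊45/2⌋ = 22, remainder 1
⌊2/1⌋ = 2, remainder 0

2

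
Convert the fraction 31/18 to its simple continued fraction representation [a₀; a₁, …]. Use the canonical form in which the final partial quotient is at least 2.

Apply division with remainder until the remainder is 0:
31 = 1·18 + 13, so a_0 = 1
18 = 1·13 + 5, so a_1 = 1
13 = 2·5 + 3, so a_2 = 2
5 = 1·3 + 2, so a_3 = 1
3 = 1·2 + 1, so a_4 = 1
2 = 2·1 + 0, so a_5 = 2

[1; 1, 2, 1, 1, 2]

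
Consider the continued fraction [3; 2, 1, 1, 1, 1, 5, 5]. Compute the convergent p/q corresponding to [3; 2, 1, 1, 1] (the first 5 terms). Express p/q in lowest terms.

a_0 = 3: 3/1
a_1 = 2: 7/2
a_2 = 1: 10/3
a_3 = 1: 17/5
a_4 = 1: 27/8

27/8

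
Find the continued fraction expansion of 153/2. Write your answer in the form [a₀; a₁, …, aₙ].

153 = 76·2 + 1, so a_0 = 76
2 = 2·1 + 0, so a_1 = 2

[76; 2]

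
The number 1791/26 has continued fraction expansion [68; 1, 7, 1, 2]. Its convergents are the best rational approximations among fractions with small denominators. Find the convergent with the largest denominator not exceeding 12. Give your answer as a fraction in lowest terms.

620/9

a_0 = 68: 68/1  (≤ bound)
a_1 = 1: 69/1  (≤ bound)
a_2 = 7: 551/8  (≤ bound)
a_3 = 1: 620/9  (≤ bound)
a_4 = 2: 1791/26  (> 12, stop)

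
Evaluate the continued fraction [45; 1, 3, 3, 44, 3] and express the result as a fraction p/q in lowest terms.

79684/1741

Start with 3.
44 + 1/(3/1) = 44 + 1/3 = 133/3
3 + 1/(133/3) = 3 + 3/133 = 402/133
3 + 1/(402/133) = 3 + 133/402 = 1339/402
1 + 1/(1339/402) = 1 + 402/1339 = 1741/1339
45 + 1/(1741/1339) = 45 + 1339/1741 = 79684/1741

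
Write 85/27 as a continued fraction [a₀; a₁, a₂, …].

Apply division with remainder until the remainder is 0:
85 = 3·27 + 4, so a_0 = 3
27 = 6·4 + 3, so a_1 = 6
4 = 1·3 + 1, so a_2 = 1
3 = 3·1 + 0, so a_3 = 3

[3; 6, 1, 3]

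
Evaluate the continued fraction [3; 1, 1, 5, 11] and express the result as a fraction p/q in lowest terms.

436/123

a_0 = 3: 3/1
a_1 = 1: 4/1
a_2 = 1: 7/2
a_3 = 5: 39/11
a_4 = 11: 436/123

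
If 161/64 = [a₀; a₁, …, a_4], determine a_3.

15

Apply division with remainder until the remainder is 0:
161 ÷ 64 → quotient 2, remainder 33
64 ÷ 33 → quotient 1, remainder 31
33 ÷ 31 → quotient 1, remainder 2
31 ÷ 2 → quotient 15, remainder 1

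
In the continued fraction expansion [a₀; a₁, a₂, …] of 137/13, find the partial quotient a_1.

Repeatedly divide and take the remainder:
137 ÷ 13 → quotient 10, remainder 7
13 ÷ 7 → quotient 1, remainder 6

1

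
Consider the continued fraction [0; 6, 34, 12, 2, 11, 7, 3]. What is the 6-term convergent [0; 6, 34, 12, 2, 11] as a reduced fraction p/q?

Build up convergents one term at a time:
a_0 = 0: 0/1
a_1 = 6: 1/6
a_2 = 34: 34/205
a_3 = 12: 409/2466
a_4 = 2: 852/5137
a_5 = 11: 9781/58973

9781/58973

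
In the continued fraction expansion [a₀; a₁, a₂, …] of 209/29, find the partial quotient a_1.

4

209 = 7·29 + 6, so a_0 = 7
29 = 4·6 + 5, so a_1 = 4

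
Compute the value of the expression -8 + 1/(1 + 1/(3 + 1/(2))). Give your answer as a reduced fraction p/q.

a_0 = -8: -8/1
a_1 = 1: -7/1
a_2 = 3: -29/4
a_3 = 2: -65/9

-65/9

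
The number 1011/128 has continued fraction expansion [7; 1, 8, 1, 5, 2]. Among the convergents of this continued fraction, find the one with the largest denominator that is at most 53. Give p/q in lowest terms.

79/10

a_0 = 7: 7/1  (≤ bound)
a_1 = 1: 8/1  (≤ bound)
a_2 = 8: 71/9  (≤ bound)
a_3 = 1: 79/10  (≤ bound)
a_4 = 5: 466/59  (> 53, stop)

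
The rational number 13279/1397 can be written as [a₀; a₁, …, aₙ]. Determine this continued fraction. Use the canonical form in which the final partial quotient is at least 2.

13279 = 9·1397 + 706, so a_0 = 9
1397 = 1·706 + 691, so a_1 = 1
706 = 1·691 + 15, so a_2 = 1
691 = 46·15 + 1, so a_3 = 46
15 = 15·1 + 0, so a_4 = 15

[9; 1, 1, 46, 15]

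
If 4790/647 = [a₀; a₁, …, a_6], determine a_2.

2

4790 = 7·647 + 261, so a_0 = 7
647 = 2·261 + 125, so a_1 = 2
261 = 2·125 + 11, so a_2 = 2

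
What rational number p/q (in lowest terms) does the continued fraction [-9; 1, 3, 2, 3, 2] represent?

-584/71

a_0 = -9: -9/1
a_1 = 1: -8/1
a_2 = 3: -33/4
a_3 = 2: -74/9
a_4 = 3: -255/31
a_5 = 2: -584/71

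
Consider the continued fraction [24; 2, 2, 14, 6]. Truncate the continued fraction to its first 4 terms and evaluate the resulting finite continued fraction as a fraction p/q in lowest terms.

1757/72

Starting at the tail and folding back:
Start with 14.
2 + 1/(14/1) = 2 + 1/14 = 29/14
2 + 1/(29/14) = 2 + 14/29 = 72/29
24 + 1/(72/29) = 24 + 29/72 = 1757/72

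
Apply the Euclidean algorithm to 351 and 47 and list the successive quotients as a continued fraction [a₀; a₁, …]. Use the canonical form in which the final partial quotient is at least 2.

⌊351/47⌋ = 7, remainder 22
⌊47/22⌋ = 2, remainder 3
⌊22/3⌋ = 7, remainder 1
⌊3/1⌋ = 3, remainder 0

[7; 2, 7, 3]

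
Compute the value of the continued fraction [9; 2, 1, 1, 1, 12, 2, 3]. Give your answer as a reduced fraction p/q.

6854/731

Starting at the tail and folding back:
Start with 3.
2 + 1/(3/1) = 2 + 1/3 = 7/3
12 + 1/(7/3) = 12 + 3/7 = 87/7
1 + 1/(87/7) = 1 + 7/87 = 94/87
1 + 1/(94/87) = 1 + 87/94 = 181/94
1 + 1/(181/94) = 1 + 94/181 = 275/181
2 + 1/(275/181) = 2 + 181/275 = 731/275
9 + 1/(731/275) = 9 + 275/731 = 6854/731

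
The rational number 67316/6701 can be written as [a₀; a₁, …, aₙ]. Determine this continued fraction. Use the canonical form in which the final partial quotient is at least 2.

[10; 21, 1, 8, 1, 6, 1, 3]

67316 ÷ 6701 → quotient 10, remainder 306
6701 ÷ 306 → quotient 21, remainder 275
306 ÷ 275 → quotient 1, remainder 31
275 ÷ 31 → quotient 8, remainder 27
31 ÷ 27 → quotient 1, remainder 4
27 ÷ 4 → quotient 6, remainder 3
4 ÷ 3 → quotient 1, remainder 1
3 ÷ 1 → quotient 3, remainder 0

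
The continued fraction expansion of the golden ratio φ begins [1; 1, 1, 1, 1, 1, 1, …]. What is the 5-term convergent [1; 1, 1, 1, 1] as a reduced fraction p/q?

Use the convergent recurrence hₖ = aₖ·hₖ₋₁ + hₖ₋₂ (and likewise for the denominators kₖ):
a_0 = 1: 1/1
a_1 = 1: 2/1
a_2 = 1: 3/2
a_3 = 1: 5/3
a_4 = 1: 8/5

8/5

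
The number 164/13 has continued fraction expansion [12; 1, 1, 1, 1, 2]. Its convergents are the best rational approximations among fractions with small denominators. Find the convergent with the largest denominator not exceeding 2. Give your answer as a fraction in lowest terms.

25/2

a_0 = 12: 12/1  (≤ bound)
a_1 = 1: 13/1  (≤ bound)
a_2 = 1: 25/2  (≤ bound)
a_3 = 1: 38/3  (> 2, stop)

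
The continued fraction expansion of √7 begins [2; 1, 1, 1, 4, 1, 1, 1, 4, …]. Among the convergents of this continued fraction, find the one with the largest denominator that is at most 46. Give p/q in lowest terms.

List convergents until the denominator exceeds the bound:
a_0 = 2: 2/1  (≤ bound)
a_1 = 1: 3/1  (≤ bound)
a_2 = 1: 5/2  (≤ bound)
a_3 = 1: 8/3  (≤ bound)
a_4 = 4: 37/14  (≤ bound)
a_5 = 1: 45/17  (≤ bound)
a_6 = 1: 82/31  (≤ bound)
a_7 = 1: 127/48  (> 46, stop)

82/31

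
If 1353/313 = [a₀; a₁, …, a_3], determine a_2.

10

1353 = 4·313 + 101, so a_0 = 4
313 = 3·101 + 10, so a_1 = 3
101 = 10·10 + 1, so a_2 = 10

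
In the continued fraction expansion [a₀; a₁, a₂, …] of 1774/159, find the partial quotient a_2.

Run the Euclidean algorithm, recording each quotient:
1774 ÷ 159 → quotient 11, remainder 25
159 ÷ 25 → quotient 6, remainder 9
25 ÷ 9 → quotient 2, remainder 7

2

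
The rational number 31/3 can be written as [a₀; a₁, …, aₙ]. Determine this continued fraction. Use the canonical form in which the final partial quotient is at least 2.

[10; 3]

Apply division with remainder until the remainder is 0:
31 ÷ 3 → quotient 10, remainder 1
3 ÷ 1 → quotient 3, remainder 0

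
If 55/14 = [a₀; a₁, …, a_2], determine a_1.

55 ÷ 14 → quotient 3, remainder 13
14 ÷ 13 → quotient 1, remainder 1

1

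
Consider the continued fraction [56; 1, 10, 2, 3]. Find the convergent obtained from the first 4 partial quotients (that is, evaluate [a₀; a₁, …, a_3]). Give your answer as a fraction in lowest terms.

a_0 = 56: 56/1
a_1 = 1: 57/1
a_2 = 10: 626/11
a_3 = 2: 1309/23

1309/23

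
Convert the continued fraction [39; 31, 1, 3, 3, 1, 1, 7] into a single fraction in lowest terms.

281456/7211

Collapse the nested fraction from the inside out:
Start with 7.
1 + 1/(7/1) = 1 + 1/7 = 8/7
1 + 1/(8/7) = 1 + 7/8 = 15/8
3 + 1/(15/8) = 3 + 8/15 = 53/15
3 + 1/(53/15) = 3 + 15/53 = 174/53
1 + 1/(174/53) = 1 + 53/174 = 227/174
31 + 1/(227/174) = 31 + 174/227 = 7211/227
39 + 1/(7211/227) = 39 + 227/7211 = 281456/7211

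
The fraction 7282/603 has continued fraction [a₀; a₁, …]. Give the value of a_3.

⌊7282/603⌋ = 12, remainder 46
⌊603/46⌋ = 13, remainder 5
⌊46/5⌋ = 9, remainder 1
⌊5/1⌋ = 5, remainder 0

5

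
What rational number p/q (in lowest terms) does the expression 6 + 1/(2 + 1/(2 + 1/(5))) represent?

a_0 = 6: 6/1
a_1 = 2: 13/2
a_2 = 2: 32/5
a_3 = 5: 173/27

173/27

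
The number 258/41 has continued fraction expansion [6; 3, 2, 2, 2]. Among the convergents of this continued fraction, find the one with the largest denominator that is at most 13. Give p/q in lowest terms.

a_0 = 6: 6/1  (≤ bound)
a_1 = 3: 19/3  (≤ bound)
a_2 = 2: 44/7  (≤ bound)
a_3 = 2: 107/17  (> 13, stop)

44/7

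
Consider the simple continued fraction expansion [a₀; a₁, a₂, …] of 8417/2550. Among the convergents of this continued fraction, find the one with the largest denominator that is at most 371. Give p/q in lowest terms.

a_0 = 3: 3/1  (≤ bound)
a_1 = 3: 10/3  (≤ bound)
a_2 = 3: 33/10  (≤ bound)
a_3 = 12: 406/123  (≤ bound)
a_4 = 2: 845/256  (≤ bound)
a_5 = 4: 3786/1147  (> 371, stop)

845/256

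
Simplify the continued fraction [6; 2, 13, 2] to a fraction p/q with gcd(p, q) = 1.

363/56

Start with 2.
13 + 1/(2/1) = 13 + 1/2 = 27/2
2 + 1/(27/2) = 2 + 2/27 = 56/27
6 + 1/(56/27) = 6 + 27/56 = 363/56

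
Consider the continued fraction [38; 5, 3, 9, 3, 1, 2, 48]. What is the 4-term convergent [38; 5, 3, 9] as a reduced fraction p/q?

a_0 = 38: 38/1
a_1 = 5: 191/5
a_2 = 3: 611/16
a_3 = 9: 5690/149

5690/149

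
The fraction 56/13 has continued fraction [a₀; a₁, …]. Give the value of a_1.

⌊56/13⌋ = 4, remainder 4
⌊13/4⌋ = 3, remainder 1

3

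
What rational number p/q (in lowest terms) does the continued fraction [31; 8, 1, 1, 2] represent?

1338/43

a_0 = 31: 31/1
a_1 = 8: 249/8
a_2 = 1: 280/9
a_3 = 1: 529/17
a_4 = 2: 1338/43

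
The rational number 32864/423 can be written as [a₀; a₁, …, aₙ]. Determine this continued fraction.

⌊32864/423⌋ = 77, remainder 293
⌊423/293⌋ = 1, remainder 130
⌊293/130⌋ = 2, remainder 33
⌊130/33⌋ = 3, remainder 31
⌊33/31⌋ = 1, remainder 2
⌊31/2⌋ = 15, remainder 1
⌊2/1⌋ = 2, remainder 0

[77; 1, 2, 3, 1, 15, 2]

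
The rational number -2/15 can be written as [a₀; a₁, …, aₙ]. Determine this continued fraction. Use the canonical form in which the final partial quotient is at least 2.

[-1; 1, 6, 2]

Repeatedly divide and take the remainder:
-2 ÷ 15 → quotient -1, remainder 13
15 ÷ 13 → quotient 1, remainder 2
13 ÷ 2 → quotient 6, remainder 1
2 ÷ 1 → quotient 2, remainder 0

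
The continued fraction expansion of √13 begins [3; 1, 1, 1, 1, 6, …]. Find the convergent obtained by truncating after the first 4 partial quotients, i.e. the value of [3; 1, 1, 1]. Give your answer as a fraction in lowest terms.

a_0 = 3: 3/1
a_1 = 1: 4/1
a_2 = 1: 7/2
a_3 = 1: 11/3

11/3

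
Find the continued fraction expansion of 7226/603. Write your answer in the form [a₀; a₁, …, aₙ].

7226 ÷ 603 → quotient 11, remainder 593
603 ÷ 593 → quotient 1, remainder 10
593 ÷ 10 → quotient 59, remainder 3
10 ÷ 3 → quotient 3, remainder 1
3 ÷ 1 → quotient 3, remainder 0

[11; 1, 59, 3, 3]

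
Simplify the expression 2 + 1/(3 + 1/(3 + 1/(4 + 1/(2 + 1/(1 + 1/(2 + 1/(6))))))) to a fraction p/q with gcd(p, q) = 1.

a_0 = 2: 2/1
a_1 = 3: 7/3
a_2 = 3: 23/10
a_3 = 4: 99/43
a_4 = 2: 221/96
a_5 = 1: 320/139
a_6 = 2: 861/374
a_7 = 6: 5486/2383

5486/2383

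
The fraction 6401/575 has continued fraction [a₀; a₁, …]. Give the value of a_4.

3

6401 = 11·575 + 76, so a_0 = 11
575 = 7·76 + 43, so a_1 = 7
76 = 1·43 + 33, so a_2 = 1
43 = 1·33 + 10, so a_3 = 1
33 = 3·10 + 3, so a_4 = 3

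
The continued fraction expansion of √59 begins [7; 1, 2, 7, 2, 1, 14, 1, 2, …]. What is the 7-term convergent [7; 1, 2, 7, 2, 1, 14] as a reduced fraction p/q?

Start with 14.
1 + 1/(14/1) = 1 + 1/14 = 15/14
2 + 1/(15/14) = 2 + 14/15 = 44/15
7 + 1/(44/15) = 7 + 15/44 = 323/44
2 + 1/(323/44) = 2 + 44/323 = 690/323
1 + 1/(690/323) = 1 + 323/690 = 1013/690
7 + 1/(1013/690) = 7 + 690/1013 = 7781/1013

7781/1013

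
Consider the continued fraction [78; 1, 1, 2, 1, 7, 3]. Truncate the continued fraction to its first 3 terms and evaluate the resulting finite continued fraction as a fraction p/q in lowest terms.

157/2

a_0 = 78: 78/1
a_1 = 1: 79/1
a_2 = 1: 157/2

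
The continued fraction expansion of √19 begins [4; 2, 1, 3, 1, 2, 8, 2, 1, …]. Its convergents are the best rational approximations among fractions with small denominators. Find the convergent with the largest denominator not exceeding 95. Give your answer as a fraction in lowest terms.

170/39

a_0 = 4: 4/1  (≤ bound)
a_1 = 2: 9/2  (≤ bound)
a_2 = 1: 13/3  (≤ bound)
a_3 = 3: 48/11  (≤ bound)
a_4 = 1: 61/14  (≤ bound)
a_5 = 2: 170/39  (≤ bound)
a_6 = 8: 1421/326  (> 95, stop)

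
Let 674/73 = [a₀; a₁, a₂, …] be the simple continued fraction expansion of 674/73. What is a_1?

4

674 ÷ 73 → quotient 9, remainder 17
73 ÷ 17 → quotient 4, remainder 5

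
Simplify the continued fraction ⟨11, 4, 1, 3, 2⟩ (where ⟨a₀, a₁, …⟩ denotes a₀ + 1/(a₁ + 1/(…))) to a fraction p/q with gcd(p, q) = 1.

Start with 2.
3 + 1/(2/1) = 3 + 1/2 = 7/2
1 + 1/(7/2) = 1 + 2/7 = 9/7
4 + 1/(9/7) = 4 + 7/9 = 43/9
11 + 1/(43/9) = 11 + 9/43 = 482/43

482/43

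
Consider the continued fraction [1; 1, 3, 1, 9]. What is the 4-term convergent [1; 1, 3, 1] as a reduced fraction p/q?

9/5

Build up convergents one term at a time:
a_0 = 1: 1/1
a_1 = 1: 2/1
a_2 = 3: 7/4
a_3 = 1: 9/5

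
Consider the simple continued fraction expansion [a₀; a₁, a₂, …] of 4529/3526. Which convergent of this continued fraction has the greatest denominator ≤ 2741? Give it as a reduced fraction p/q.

438/341

List convergents until the denominator exceeds the bound:
a_0 = 1: 1/1  (≤ bound)
a_1 = 3: 4/3  (≤ bound)
a_2 = 1: 5/4  (≤ bound)
a_3 = 1: 9/7  (≤ bound)
a_4 = 15: 140/109  (≤ bound)
a_5 = 1: 149/116  (≤ bound)
a_6 = 2: 438/341  (≤ bound)
a_7 = 10: 4529/3526  (> 2741, stop)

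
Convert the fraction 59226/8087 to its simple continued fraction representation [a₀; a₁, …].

Run the Euclidean algorithm, recording each quotient:
59226 ÷ 8087 → quotient 7, remainder 2617
8087 ÷ 2617 → quotient 3, remainder 236
2617 ÷ 236 → quotient 11, remainder 21
236 ÷ 21 → quotient 11, remainder 5
21 ÷ 5 → quotient 4, remainder 1
5 ÷ 1 → quotient 5, remainder 0

[7; 3, 11, 11, 4, 5]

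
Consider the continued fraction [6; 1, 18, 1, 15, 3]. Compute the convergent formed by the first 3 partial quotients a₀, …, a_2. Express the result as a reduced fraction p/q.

132/19

Work from the innermost term outward:
Start with 18.
1 + 1/(18/1) = 1 + 1/18 = 19/18
6 + 1/(19/18) = 6 + 18/19 = 132/19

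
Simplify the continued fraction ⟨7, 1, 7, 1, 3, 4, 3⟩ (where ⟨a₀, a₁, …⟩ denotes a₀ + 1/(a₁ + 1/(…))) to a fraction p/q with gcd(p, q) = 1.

Start with 3.
4 + 1/(3/1) = 4 + 1/3 = 13/3
3 + 1/(13/3) = 3 + 3/13 = 42/13
1 + 1/(42/13) = 1 + 13/42 = 55/42
7 + 1/(55/42) = 7 + 42/55 = 427/55
1 + 1/(427/55) = 1 + 55/427 = 482/427
7 + 1/(482/427) = 7 + 427/482 = 3801/482

3801/482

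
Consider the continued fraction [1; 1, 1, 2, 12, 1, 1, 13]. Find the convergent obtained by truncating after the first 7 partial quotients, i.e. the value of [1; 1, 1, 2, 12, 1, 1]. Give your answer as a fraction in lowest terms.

206/129

Use the convergent recurrence hₖ = aₖ·hₖ₋₁ + hₖ₋₂ (and likewise for the denominators kₖ):
a_0 = 1: 1/1
a_1 = 1: 2/1
a_2 = 1: 3/2
a_3 = 2: 8/5
a_4 = 12: 99/62
a_5 = 1: 107/67
a_6 = 1: 206/129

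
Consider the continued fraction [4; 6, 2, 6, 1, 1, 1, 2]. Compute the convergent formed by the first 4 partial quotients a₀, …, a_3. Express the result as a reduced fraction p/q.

Start with 6.
2 + 1/(6/1) = 2 + 1/6 = 13/6
6 + 1/(13/6) = 6 + 6/13 = 84/13
4 + 1/(84/13) = 4 + 13/84 = 349/84

349/84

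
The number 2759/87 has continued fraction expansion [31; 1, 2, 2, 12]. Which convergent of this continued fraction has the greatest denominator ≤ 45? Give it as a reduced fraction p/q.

List convergents until the denominator exceeds the bound:
a_0 = 31: 31/1  (≤ bound)
a_1 = 1: 32/1  (≤ bound)
a_2 = 2: 95/3  (≤ bound)
a_3 = 2: 222/7  (≤ bound)
a_4 = 12: 2759/87  (> 45, stop)

222/7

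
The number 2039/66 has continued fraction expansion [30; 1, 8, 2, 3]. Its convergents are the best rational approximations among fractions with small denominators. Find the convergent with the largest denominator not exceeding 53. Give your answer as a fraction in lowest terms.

a_0 = 30: 30/1  (≤ bound)
a_1 = 1: 31/1  (≤ bound)
a_2 = 8: 278/9  (≤ bound)
a_3 = 2: 587/19  (≤ bound)
a_4 = 3: 2039/66  (> 53, stop)

587/19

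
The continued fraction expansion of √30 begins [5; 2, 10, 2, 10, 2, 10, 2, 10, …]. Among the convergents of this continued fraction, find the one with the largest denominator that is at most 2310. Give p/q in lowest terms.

5291/966

List convergents until the denominator exceeds the bound:
a_0 = 5: 5/1  (≤ bound)
a_1 = 2: 11/2  (≤ bound)
a_2 = 10: 115/21  (≤ bound)
a_3 = 2: 241/44  (≤ bound)
a_4 = 10: 2525/461  (≤ bound)
a_5 = 2: 5291/966  (≤ bound)
a_6 = 10: 55435/10121  (> 2310, stop)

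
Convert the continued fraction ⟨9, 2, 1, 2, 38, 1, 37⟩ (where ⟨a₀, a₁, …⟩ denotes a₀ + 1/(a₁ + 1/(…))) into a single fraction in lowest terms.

112139/11962

a_0 = 9: 9/1
a_1 = 2: 19/2
a_2 = 1: 28/3
a_3 = 2: 75/8
a_4 = 38: 2878/307
a_5 = 1: 2953/315
a_6 = 37: 112139/11962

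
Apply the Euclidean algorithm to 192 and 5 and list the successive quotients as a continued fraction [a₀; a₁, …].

Apply division with remainder until the remainder is 0:
⌊192/5⌋ = 38, remainder 2
⌊5/2⌋ = 2, remainder 1
⌊2/1⌋ = 2, remainder 0

[38; 2, 2]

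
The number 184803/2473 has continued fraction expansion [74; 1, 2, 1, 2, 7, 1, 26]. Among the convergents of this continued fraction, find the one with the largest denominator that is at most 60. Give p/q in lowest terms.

822/11

List convergents until the denominator exceeds the bound:
a_0 = 74: 74/1  (≤ bound)
a_1 = 1: 75/1  (≤ bound)
a_2 = 2: 224/3  (≤ bound)
a_3 = 1: 299/4  (≤ bound)
a_4 = 2: 822/11  (≤ bound)
a_5 = 7: 6053/81  (> 60, stop)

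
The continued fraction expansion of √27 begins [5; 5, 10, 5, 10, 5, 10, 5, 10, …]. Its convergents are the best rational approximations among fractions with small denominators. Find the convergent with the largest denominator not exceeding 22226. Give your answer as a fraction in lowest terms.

a_0 = 5: 5/1  (≤ bound)
a_1 = 5: 26/5  (≤ bound)
a_2 = 10: 265/51  (≤ bound)
a_3 = 5: 1351/260  (≤ bound)
a_4 = 10: 13775/2651  (≤ bound)
a_5 = 5: 70226/13515  (≤ bound)
a_6 = 10: 716035/137801  (> 22226, stop)

70226/13515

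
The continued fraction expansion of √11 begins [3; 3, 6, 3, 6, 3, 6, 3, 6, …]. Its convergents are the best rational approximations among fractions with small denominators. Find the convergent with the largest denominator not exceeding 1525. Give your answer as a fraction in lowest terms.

List convergents until the denominator exceeds the bound:
a_0 = 3: 3/1  (≤ bound)
a_1 = 3: 10/3  (≤ bound)
a_2 = 6: 63/19  (≤ bound)
a_3 = 3: 199/60  (≤ bound)
a_4 = 6: 1257/379  (≤ bound)
a_5 = 3: 3970/1197  (≤ bound)
a_6 = 6: 25077/7561  (> 1525, stop)

3970/1197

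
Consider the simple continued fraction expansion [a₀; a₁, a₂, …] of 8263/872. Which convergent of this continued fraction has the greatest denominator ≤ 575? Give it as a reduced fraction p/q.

3345/353

List convergents until the denominator exceeds the bound:
a_0 = 9: 9/1  (≤ bound)
a_1 = 2: 19/2  (≤ bound)
a_2 = 9: 180/19  (≤ bound)
a_3 = 1: 199/21  (≤ bound)
a_4 = 7: 1573/166  (≤ bound)
a_5 = 2: 3345/353  (≤ bound)
a_6 = 2: 8263/872  (> 575, stop)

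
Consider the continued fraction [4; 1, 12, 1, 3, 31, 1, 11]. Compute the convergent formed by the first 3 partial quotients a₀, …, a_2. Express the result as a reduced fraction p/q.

a_0 = 4: 4/1
a_1 = 1: 5/1
a_2 = 12: 64/13

64/13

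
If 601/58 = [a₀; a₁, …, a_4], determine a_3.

Repeatedly divide and take the remainder:
⌊601/58⌋ = 10, remainder 21
⌊58/21⌋ = 2, remainder 16
⌊21/16⌋ = 1, remainder 5
⌊16/5⌋ = 3, remainder 1

3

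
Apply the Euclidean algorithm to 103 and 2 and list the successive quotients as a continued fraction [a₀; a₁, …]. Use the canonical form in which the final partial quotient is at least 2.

103 = 51·2 + 1, so a_0 = 51
2 = 2·1 + 0, so a_1 = 2

[51; 2]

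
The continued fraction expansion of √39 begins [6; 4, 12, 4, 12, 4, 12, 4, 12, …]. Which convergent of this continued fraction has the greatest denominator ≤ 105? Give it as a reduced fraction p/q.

a_0 = 6: 6/1  (≤ bound)
a_1 = 4: 25/4  (≤ bound)
a_2 = 12: 306/49  (≤ bound)
a_3 = 4: 1249/200  (> 105, stop)

306/49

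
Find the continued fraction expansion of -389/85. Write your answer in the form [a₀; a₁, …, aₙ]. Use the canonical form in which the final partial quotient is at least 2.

-389 ÷ 85 → quotient -5, remainder 36
85 ÷ 36 → quotient 2, remainder 13
36 ÷ 13 → quotient 2, remainder 10
13 ÷ 10 → quotient 1, remainder 3
10 ÷ 3 → quotient 3, remainder 1
3 ÷ 1 → quotient 3, remainder 0

[-5; 2, 2, 1, 3, 3]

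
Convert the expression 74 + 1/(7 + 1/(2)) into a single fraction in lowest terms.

Work from the innermost term outward:
Start with 2.
7 + 1/(2/1) = 7 + 1/2 = 15/2
74 + 1/(15/2) = 74 + 2/15 = 1112/15

1112/15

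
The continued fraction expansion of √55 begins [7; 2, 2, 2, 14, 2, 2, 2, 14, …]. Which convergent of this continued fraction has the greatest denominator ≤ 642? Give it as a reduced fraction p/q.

2655/358

a_0 = 7: 7/1  (≤ bound)
a_1 = 2: 15/2  (≤ bound)
a_2 = 2: 37/5  (≤ bound)
a_3 = 2: 89/12  (≤ bound)
a_4 = 14: 1283/173  (≤ bound)
a_5 = 2: 2655/358  (≤ bound)
a_6 = 2: 6593/889  (> 642, stop)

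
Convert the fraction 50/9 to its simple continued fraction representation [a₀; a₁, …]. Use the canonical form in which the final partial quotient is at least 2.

50 = 5·9 + 5, so a_0 = 5
9 = 1·5 + 4, so a_1 = 1
5 = 1·4 + 1, so a_2 = 1
4 = 4·1 + 0, so a_3 = 4

[5; 1, 1, 4]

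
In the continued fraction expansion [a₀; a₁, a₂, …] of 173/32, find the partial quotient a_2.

⌊173/32⌋ = 5, remainder 13
⌊32/13⌋ = 2, remainder 6
⌊13/6⌋ = 2, remainder 1

2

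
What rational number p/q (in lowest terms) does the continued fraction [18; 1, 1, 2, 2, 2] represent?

Start with 2.
2 + 1/(2/1) = 2 + 1/2 = 5/2
2 + 1/(5/2) = 2 + 2/5 = 12/5
1 + 1/(12/5) = 1 + 5/12 = 17/12
1 + 1/(17/12) = 1 + 12/17 = 29/17
18 + 1/(29/17) = 18 + 17/29 = 539/29

539/29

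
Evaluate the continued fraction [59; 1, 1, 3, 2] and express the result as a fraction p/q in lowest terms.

953/16

Starting at the tail and folding back:
Start with 2.
3 + 1/(2/1) = 3 + 1/2 = 7/2
1 + 1/(7/2) = 1 + 2/7 = 9/7
1 + 1/(9/7) = 1 + 7/9 = 16/9
59 + 1/(16/9) = 59 + 9/16 = 953/16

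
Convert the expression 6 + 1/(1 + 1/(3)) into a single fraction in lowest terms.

27/4

a_0 = 6: 6/1
a_1 = 1: 7/1
a_2 = 3: 27/4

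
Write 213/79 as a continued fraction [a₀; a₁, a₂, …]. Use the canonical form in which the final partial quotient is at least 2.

213 = 2·79 + 55, so a_0 = 2
79 = 1·55 + 24, so a_1 = 1
55 = 2·24 + 7, so a_2 = 2
24 = 3·7 + 3, so a_3 = 3
7 = 2·3 + 1, so a_4 = 2
3 = 3·1 + 0, so a_5 = 3

[2; 1, 2, 3, 2, 3]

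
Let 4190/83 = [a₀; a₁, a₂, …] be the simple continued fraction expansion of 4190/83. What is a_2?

13

4190 ÷ 83 → quotient 50, remainder 40
83 ÷ 40 → quotient 2, remainder 3
40 ÷ 3 → quotient 13, remainder 1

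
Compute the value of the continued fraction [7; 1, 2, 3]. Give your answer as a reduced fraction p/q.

77/10

Start with 3.
2 + 1/(3/1) = 2 + 1/3 = 7/3
1 + 1/(7/3) = 1 + 3/7 = 10/7
7 + 1/(10/7) = 7 + 7/10 = 77/10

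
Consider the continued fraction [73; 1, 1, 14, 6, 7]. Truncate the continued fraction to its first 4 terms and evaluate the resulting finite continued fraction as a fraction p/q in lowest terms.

Compute successive convergents:
a_0 = 73: 73/1
a_1 = 1: 74/1
a_2 = 1: 147/2
a_3 = 14: 2132/29

2132/29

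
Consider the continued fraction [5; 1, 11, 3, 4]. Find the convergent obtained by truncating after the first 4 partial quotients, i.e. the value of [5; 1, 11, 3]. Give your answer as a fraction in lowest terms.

219/37

Start with 3.
11 + 1/(3/1) = 11 + 1/3 = 34/3
1 + 1/(34/3) = 1 + 3/34 = 37/34
5 + 1/(37/34) = 5 + 34/37 = 219/37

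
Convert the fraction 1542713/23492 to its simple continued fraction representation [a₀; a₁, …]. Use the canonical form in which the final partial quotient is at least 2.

1542713 = 65·23492 + 15733, so a_0 = 65
23492 = 1·15733 + 7759, so a_1 = 1
15733 = 2·7759 + 215, so a_2 = 2
7759 = 36·215 + 19, so a_3 = 36
215 = 11·19 + 6, so a_4 = 11
19 = 3·6 + 1, so a_5 = 3
6 = 6·1 + 0, so a_6 = 6

[65; 1, 2, 36, 11, 3, 6]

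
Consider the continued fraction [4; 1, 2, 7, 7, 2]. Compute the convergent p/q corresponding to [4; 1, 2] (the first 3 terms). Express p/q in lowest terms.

a_0 = 4: 4/1
a_1 = 1: 5/1
a_2 = 2: 14/3

14/3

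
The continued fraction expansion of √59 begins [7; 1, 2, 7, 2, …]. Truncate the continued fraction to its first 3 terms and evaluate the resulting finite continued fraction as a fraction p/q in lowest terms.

Compute successive convergents:
a_0 = 7: 7/1
a_1 = 1: 8/1
a_2 = 2: 23/3

23/3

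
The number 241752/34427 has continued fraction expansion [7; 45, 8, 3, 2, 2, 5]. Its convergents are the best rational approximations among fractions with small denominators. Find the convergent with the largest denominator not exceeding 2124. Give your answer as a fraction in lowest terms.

7921/1128

List convergents until the denominator exceeds the bound:
a_0 = 7: 7/1  (≤ bound)
a_1 = 45: 316/45  (≤ bound)
a_2 = 8: 2535/361  (≤ bound)
a_3 = 3: 7921/1128  (≤ bound)
a_4 = 2: 18377/2617  (> 2124, stop)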